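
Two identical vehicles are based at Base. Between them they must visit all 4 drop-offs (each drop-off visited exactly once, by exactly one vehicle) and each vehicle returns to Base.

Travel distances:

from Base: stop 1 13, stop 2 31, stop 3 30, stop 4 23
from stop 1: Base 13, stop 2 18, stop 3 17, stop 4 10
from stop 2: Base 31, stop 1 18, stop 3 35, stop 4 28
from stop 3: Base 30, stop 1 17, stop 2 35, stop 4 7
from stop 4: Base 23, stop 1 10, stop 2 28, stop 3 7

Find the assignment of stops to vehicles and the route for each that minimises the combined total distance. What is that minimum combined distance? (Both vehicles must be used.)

122 — the smallest possible combined total.

Try each way of splitting the stops between the two vehicles (each non-empty) and, for each split, find the best tour for each vehicle:
  {stop 1} + {stop 2, stop 3, stop 4}: 26 + 96 = 122
  {stop 2} + {stop 1, stop 3, stop 4}: 62 + 60 = 122
  {stop 1, stop 2} + {stop 3, stop 4}: 62 + 60 = 122
  {stop 3} + {stop 1, stop 2, stop 4}: 60 + 82 = 142
  {stop 1, stop 3} + {stop 2, stop 4}: 60 + 82 = 142
  {stop 2, stop 3} + {stop 1, stop 4}: 96 + 46 = 142
  … (7 splits in total)
Best: vehicle 1 Base → stop 1 → Base = 26; vehicle 2 Base → stop 2 → stop 3 → stop 4 → Base = 96; combined 122.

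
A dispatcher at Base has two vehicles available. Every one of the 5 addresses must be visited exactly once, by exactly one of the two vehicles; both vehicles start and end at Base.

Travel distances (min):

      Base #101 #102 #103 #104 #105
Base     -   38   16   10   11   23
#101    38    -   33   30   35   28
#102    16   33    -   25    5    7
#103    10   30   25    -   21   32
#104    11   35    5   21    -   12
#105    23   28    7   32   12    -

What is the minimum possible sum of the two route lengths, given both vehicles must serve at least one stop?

Try each way of splitting the stops between the two vehicles (each non-empty) and, for each split, find the best tour for each vehicle:
  {#101} + {#102, #103, #104, #105}: 76 + 65 = 141
  {#102} + {#101, #103, #104, #105}: 32 + 91 = 123
  {#101, #102} + {#103, #104, #105}: 87 + 65 = 152
  {#103} + {#101, #102, #104, #105}: 20 + 89 = 109
  {#101, #103} + {#102, #104, #105}: 78 + 46 = 124
  {#102, #103} + {#101, #104, #105}: 51 + 89 = 140
  … (15 splits in total)
Best: vehicle 1 Base → #103 → Base = 20; vehicle 2 Base → #101 → #105 → #102 → #104 → Base = 89; combined 109.

Minimum combined distance: 109 min.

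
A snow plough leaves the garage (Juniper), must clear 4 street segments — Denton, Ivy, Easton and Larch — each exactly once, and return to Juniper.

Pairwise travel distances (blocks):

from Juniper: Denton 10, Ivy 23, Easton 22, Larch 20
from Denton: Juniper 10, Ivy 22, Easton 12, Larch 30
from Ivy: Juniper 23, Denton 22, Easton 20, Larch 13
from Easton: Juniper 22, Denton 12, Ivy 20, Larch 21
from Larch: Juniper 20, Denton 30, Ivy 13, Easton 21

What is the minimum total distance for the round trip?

There are 12 distinct closed tours to check (reversals are equivalent).
Juniper → Denton → Ivy → Easton → Larch → Juniper: 10+22+20+21+20 = 93
Juniper → Denton → Ivy → Larch → Easton → Juniper: 10+22+13+21+22 = 88
Juniper → Denton → Easton → Ivy → Larch → Juniper: 10+12+20+13+20 = 75
Juniper → Denton → Easton → Larch → Ivy → Juniper: 10+12+21+13+23 = 79
Juniper → Denton → Larch → Ivy → Easton → Juniper: 10+30+13+20+22 = 95
Juniper → Denton → Larch → Easton → Ivy → Juniper: 10+30+21+20+23 = 104
Juniper → Ivy → Denton → Easton → Larch → Juniper: 23+22+12+21+20 = 98
Juniper → Ivy → Denton → Larch → Easton → Juniper: 23+22+30+21+22 = 118
Juniper → Ivy → Easton → Denton → Larch → Juniper: 23+20+12+30+20 = 105
Juniper → Ivy → Larch → Denton → Easton → Juniper: 23+13+30+12+22 = 100
Juniper → Easton → Denton → Ivy → Larch → Juniper: 22+12+22+13+20 = 89
Juniper → Easton → Ivy → Denton → Larch → Juniper: 22+20+22+30+20 = 114
The minimum is 75.
One optimal route: Juniper → Denton → Easton → Ivy → Larch → Juniper (or its reverse).

75 blocks — the shortest possible round trip.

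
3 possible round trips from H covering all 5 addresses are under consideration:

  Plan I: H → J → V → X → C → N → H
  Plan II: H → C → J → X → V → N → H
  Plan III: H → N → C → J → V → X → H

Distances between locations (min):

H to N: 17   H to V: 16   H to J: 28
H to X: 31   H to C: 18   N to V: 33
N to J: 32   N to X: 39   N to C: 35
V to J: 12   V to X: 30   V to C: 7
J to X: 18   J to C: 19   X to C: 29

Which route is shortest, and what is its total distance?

135 min — Plan II is the shortest.

Plan I: 28 + 12 + 30 + 29 + 35 + 17 = 151
Plan II: 18 + 19 + 18 + 30 + 33 + 17 = 135
Plan III: 17 + 35 + 19 + 12 + 30 + 31 = 144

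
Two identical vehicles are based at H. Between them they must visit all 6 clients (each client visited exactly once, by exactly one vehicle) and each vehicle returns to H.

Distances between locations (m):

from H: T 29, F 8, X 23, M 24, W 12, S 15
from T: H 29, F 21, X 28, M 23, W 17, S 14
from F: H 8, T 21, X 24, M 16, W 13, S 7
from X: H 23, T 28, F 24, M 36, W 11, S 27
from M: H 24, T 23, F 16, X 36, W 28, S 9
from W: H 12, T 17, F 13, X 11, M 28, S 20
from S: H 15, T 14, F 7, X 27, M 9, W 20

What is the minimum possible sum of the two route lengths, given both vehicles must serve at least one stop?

Check every non-empty split of the stops between the two vehicles; for each half take its own optimal tour:
  {T} + {F, X, M, W, S}: 58 + 83 = 141
  {F} + {T, X, M, W, S}: 16 + 98 = 114
  {T, F} + {X, M, W, S}: 58 + 83 = 141
  {X} + {T, F, M, W, S}: 46 + 76 = 122
  {T, X} + {F, M, W, S}: 80 + 64 = 144
  {F, X} + {T, M, W, S}: 55 + 76 = 131
  … (31 splits in total)
Best: vehicle 1 H → F → H = 16; vehicle 2 H → X → W → T → M → S → H = 98; combined 114.

114 m — the smallest possible combined total.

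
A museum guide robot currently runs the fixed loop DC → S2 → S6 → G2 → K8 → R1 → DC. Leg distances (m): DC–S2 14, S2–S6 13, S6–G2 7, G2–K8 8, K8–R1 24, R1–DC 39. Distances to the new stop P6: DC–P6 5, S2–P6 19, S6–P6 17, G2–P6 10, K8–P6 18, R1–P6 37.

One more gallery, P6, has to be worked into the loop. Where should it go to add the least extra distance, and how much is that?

Minimum extra distance: 3 m, inserting P6 between R1 and DC.

Insertion cost between consecutive stops i–j is d(i,P6) + d(P6,j) − d(i,j):
  between DC and S2: 5 + 19 − 14 = 10
  between S2 and S6: 19 + 17 − 13 = 23
  between S6 and G2: 17 + 10 − 7 = 20
  between G2 and K8: 10 + 18 − 8 = 20
  between K8 and R1: 18 + 37 − 24 = 31
  between R1 and DC: 37 + 5 − 39 = 3
Cheapest insertion is between R1 and DC, adding 3.
New total = 105 + 3 = 108.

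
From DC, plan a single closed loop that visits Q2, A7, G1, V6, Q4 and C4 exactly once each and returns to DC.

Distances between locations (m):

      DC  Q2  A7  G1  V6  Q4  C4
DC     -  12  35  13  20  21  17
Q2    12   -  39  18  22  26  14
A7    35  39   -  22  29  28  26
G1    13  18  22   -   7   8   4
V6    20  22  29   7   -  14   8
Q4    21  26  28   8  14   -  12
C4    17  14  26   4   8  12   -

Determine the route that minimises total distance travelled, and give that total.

Minimum total distance: 111 m.

DC - Q2 - A7 - G1 - V6 - Q4 - C4 - DC: 12+39+22+7+14+12+17 = 123
DC - Q2 - A7 - G1 - V6 - C4 - Q4 - DC: 12+39+22+7+8+12+21 = 121
DC - Q2 - A7 - G1 - Q4 - V6 - C4 - DC: 12+39+22+8+14+8+17 = 120
DC - Q2 - A7 - G1 - Q4 - C4 - V6 - DC: 12+39+22+8+12+8+20 = 121
DC - Q2 - A7 - G1 - C4 - V6 - Q4 - DC: 12+39+22+4+8+14+21 = 120
DC - Q2 - A7 - G1 - C4 - Q4 - V6 - DC: 12+39+22+4+12+14+20 = 123
DC - Q2 - A7 - V6 - G1 - Q4 - C4 - DC: 12+39+29+7+8+12+17 = 124
DC - Q2 - A7 - V6 - G1 - C4 - Q4 - DC: 12+39+29+7+4+12+21 = 124
… (352 more)
DC - Q2 - C4 - V6 - Q4 - A7 - G1 - DC: 12+14+8+14+28+22+13 = 111  ← best
The minimum is 111.
One optimal route: DC → Q2 → C4 → V6 → Q4 → A7 → G1 → DC (or its reverse).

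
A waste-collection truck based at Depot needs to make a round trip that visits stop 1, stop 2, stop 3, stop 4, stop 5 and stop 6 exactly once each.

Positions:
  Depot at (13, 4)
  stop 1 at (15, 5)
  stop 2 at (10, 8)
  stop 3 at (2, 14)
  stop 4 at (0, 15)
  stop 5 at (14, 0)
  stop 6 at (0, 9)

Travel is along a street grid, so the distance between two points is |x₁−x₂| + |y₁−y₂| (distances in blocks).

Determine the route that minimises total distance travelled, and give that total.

Shortest round trip = 60 blocks.

With 6 stops there are 6!/2 = 360 distinct round trips (a route and its reverse cost the same).
Depot-stop 1-stop 2-stop 3-stop 4-stop 5-stop 6-Depot: 3+8+14+3+29+23+18 = 98
Depot-stop 1-stop 2-stop 3-stop 4-stop 6-stop 5-Depot: 3+8+14+3+6+23+5 = 62
Depot-stop 1-stop 2-stop 3-stop 5-stop 4-stop 6-Depot: 3+8+14+26+29+6+18 = 104
Depot-stop 1-stop 2-stop 3-stop 5-stop 6-stop 4-Depot: 3+8+14+26+23+6+24 = 104
Depot-stop 1-stop 2-stop 3-stop 6-stop 4-stop 5-Depot: 3+8+14+7+6+29+5 = 72
Depot-stop 1-stop 2-stop 3-stop 6-stop 5-stop 4-Depot: 3+8+14+7+23+29+24 = 108
Depot-stop 1-stop 2-stop 4-stop 3-stop 5-stop 6-Depot: 3+8+17+3+26+23+18 = 98
Depot-stop 1-stop 2-stop 4-stop 3-stop 6-stop 5-Depot: 3+8+17+3+7+23+5 = 66
… (352 more)
Depot-stop 2-stop 3-stop 4-stop 6-stop 1-stop 5-Depot: 7+14+3+6+19+6+5 = 60  ← best
The minimum is 60.
One optimal route: Depot → stop 2 → stop 3 → stop 4 → stop 6 → stop 1 → stop 5 → Depot (or its reverse).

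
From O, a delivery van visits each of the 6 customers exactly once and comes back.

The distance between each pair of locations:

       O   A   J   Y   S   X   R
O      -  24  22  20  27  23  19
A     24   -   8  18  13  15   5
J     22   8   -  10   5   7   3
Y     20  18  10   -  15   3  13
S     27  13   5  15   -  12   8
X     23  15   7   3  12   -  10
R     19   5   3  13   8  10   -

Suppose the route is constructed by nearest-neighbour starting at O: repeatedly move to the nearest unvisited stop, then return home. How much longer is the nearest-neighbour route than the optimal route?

From O: R=19, Y=20, J=22, X=23, A=24, S=27 → choose R (19).
From R: J=3, A=5, S=8, X=10, Y=13 → choose J (3).
From J: S=5, X=7, A=8, Y=10 → choose S (5).
From S: X=12, A=13, Y=15 → choose X (12).
From X: Y=3, A=15 → choose Y (3).
From Y: A=18 → choose A (18).
NN route O → R → J → S → X → Y → A → O costs 84.
Optimal: O → A → R → J → S → X → Y → O costs 72 (by enumerating all 360 distinct tours).
Excess = 84 − 72 = 12.

The nearest-neighbour route is 12 longer than optimal.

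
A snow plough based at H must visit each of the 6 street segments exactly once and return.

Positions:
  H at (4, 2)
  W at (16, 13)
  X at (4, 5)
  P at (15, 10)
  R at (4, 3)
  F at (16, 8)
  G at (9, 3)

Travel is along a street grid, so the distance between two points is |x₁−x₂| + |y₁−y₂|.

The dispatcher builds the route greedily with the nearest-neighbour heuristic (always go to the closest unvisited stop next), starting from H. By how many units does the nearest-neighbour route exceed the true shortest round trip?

Excess over optimum: 6.

H: R=1, X=3, G=6, F=18, P=19, W=23 ⇒ R
R: X=2, G=5, F=17, P=18, W=22 ⇒ X
X: G=7, F=15, P=16, W=20 ⇒ G
G: F=12, P=13, W=17 ⇒ F
F: P=3, W=5 ⇒ P
P: W=4 ⇒ W
NN route H → R → X → G → F → P → W → H costs 52.
Optimal: H → X → P → W → F → G → R → H costs 46 (by enumerating all 360 distinct tours).
Excess = 52 − 46 = 6.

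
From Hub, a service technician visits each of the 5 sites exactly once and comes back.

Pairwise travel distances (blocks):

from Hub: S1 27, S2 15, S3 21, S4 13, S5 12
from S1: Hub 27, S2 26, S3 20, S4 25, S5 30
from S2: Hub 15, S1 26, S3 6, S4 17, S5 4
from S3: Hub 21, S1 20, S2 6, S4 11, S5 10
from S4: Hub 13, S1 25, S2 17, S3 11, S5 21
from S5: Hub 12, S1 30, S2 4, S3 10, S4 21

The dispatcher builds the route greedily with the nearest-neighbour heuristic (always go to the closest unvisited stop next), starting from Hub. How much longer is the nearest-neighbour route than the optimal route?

5 blocks longer than the optimal tour.

Hub: S5=12, S4=13, S2=15, S3=21, S1=27 ⇒ S5
S5: S2=4, S3=10, S4=21, S1=30 ⇒ S2
S2: S3=6, S4=17, S1=26 ⇒ S3
S3: S4=11, S1=20 ⇒ S4
S4: S1=25 ⇒ S1
NN route Hub → S5 → S2 → S3 → S4 → S1 → Hub costs 85.
Optimal: Hub → S4 → S1 → S3 → S2 → S5 → Hub costs 80 (by enumerating all 60 distinct tours).
Excess = 85 − 80 = 5.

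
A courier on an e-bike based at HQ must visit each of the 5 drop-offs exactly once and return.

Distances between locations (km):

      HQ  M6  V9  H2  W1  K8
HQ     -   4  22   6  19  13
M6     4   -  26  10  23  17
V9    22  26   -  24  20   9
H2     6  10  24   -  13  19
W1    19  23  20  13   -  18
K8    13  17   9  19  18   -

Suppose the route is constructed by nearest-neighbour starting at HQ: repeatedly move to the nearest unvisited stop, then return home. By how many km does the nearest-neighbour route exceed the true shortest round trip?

HQ: M6=4, H2=6, K8=13, W1=19, V9=22 ⇒ M6
M6: H2=10, K8=17, W1=23, V9=26 ⇒ H2
H2: W1=13, K8=19, V9=24 ⇒ W1
W1: K8=18, V9=20 ⇒ K8
K8: V9=9 ⇒ V9
NN route HQ → M6 → H2 → W1 → K8 → V9 → HQ costs 76.
Optimal: HQ → M6 → H2 → W1 → V9 → K8 → HQ costs 69 (by enumerating all 60 distinct tours).
Excess = 76 − 69 = 7.

The nearest-neighbour route is 7 km longer than optimal.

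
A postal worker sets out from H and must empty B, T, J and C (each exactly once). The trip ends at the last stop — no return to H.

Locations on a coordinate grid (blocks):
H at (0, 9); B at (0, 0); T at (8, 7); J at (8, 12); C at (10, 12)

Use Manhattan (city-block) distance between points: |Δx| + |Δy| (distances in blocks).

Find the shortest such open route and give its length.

Minimum one-way distance = 31 blocks.

There are 4! = 24 possible orderings.
H → B → T → J → C: 9+15+5+2 = 31
H → B → T → C → J: 9+15+7+2 = 33
H → B → J → T → C: 9+20+5+7 = 41
H → B → J → C → T: 9+20+2+7 = 38
H → B → C → T → J: 9+22+7+5 = 43
H → B → C → J → T: 9+22+2+5 = 38
H → T → B → J → C: 10+15+20+2 = 47
H → T → B → C → J: 10+15+22+2 = 49
H → T → J → B → C: 10+5+20+22 = 57
H → T → J → C → B: 10+5+2+22 = 39
H → T → C → B → J: 10+7+22+20 = 59
H → T → C → J → B: 10+7+2+20 = 39
H → J → B → T → C: 11+20+15+7 = 53
H → J → B → C → T: 11+20+22+7 = 60
… (10 more)
The minimum is 31.
One shortest path: H → B → T → J → C.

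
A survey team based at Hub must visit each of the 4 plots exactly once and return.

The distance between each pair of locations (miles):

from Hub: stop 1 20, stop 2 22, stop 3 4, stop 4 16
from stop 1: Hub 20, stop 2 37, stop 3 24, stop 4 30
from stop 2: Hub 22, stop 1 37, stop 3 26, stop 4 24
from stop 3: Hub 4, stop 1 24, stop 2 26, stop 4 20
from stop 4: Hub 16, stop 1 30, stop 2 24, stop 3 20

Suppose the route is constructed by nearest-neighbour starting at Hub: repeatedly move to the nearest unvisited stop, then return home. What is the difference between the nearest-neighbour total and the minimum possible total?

Excess over optimum: 1 miles.

From Hub: stop 3=4, stop 4=16, stop 1=20, stop 2=22 → choose stop 3 (4).
From stop 3: stop 4=20, stop 1=24, stop 2=26 → choose stop 4 (20).
From stop 4: stop 2=24, stop 1=30 → choose stop 2 (24).
From stop 2: stop 1=37 → choose stop 1 (37).
NN route Hub → stop 3 → stop 4 → stop 2 → stop 1 → Hub costs 105.
Optimal: Hub → stop 1 → stop 4 → stop 2 → stop 3 → Hub costs 104 (by enumerating all 12 distinct tours).
Excess = 105 − 104 = 1.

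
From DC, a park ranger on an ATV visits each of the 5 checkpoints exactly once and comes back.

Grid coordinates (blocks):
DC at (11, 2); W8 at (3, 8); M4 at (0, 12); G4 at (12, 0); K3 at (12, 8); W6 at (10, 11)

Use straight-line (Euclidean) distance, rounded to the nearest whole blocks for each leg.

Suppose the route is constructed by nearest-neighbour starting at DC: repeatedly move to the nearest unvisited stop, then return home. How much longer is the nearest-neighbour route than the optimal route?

The nearest-neighbour route is 3 blocks longer than optimal.

DC: G4=2, K3=6, W6=9, W8=10, M4=15 ⇒ G4
G4: K3=8, W6=11, W8=12, M4=17 ⇒ K3
K3: W6=4, W8=9, M4=13 ⇒ W6
W6: W8=8, M4=10 ⇒ W8
W8: M4=5 ⇒ M4
NN route DC → G4 → K3 → W6 → W8 → M4 → DC costs 42.
Optimal: DC → W8 → M4 → W6 → K3 → G4 → DC costs 39 (by enumerating all 60 distinct tours).
Excess = 42 − 39 = 3.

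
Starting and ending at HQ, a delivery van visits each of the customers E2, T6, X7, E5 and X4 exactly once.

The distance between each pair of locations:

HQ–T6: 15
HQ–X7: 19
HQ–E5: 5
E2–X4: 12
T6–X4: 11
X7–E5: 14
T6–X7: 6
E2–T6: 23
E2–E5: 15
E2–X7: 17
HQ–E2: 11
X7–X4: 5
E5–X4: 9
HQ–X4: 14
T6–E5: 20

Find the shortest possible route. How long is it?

There are 60 distinct closed tours to check (reversals are equivalent).
HQ→E2→T6→X7→E5→X4→HQ: 11+23+6+14+9+14 = 77
HQ→E2→T6→X7→X4→E5→HQ: 11+23+6+5+9+5 = 59
HQ→E2→T6→E5→X7→X4→HQ: 11+23+20+14+5+14 = 87
HQ→E2→T6→E5→X4→X7→HQ: 11+23+20+9+5+19 = 87
HQ→E2→T6→X4→X7→E5→HQ: 11+23+11+5+14+5 = 69
HQ→E2→T6→X4→E5→X7→HQ: 11+23+11+9+14+19 = 87
HQ→E2→X7→T6→E5→X4→HQ: 11+17+6+20+9+14 = 77
HQ→E2→X7→T6→X4→E5→HQ: 11+17+6+11+9+5 = 59
HQ→E2→X7→E5→T6→X4→HQ: 11+17+14+20+11+14 = 87
HQ→E2→X7→E5→X4→T6→HQ: 11+17+14+9+11+15 = 77
HQ→E2→X7→X4→T6→E5→HQ: 11+17+5+11+20+5 = 69
HQ→E2→X7→X4→E5→T6→HQ: 11+17+5+9+20+15 = 77
HQ→E2→E5→T6→X7→X4→HQ: 11+15+20+6+5+14 = 71
HQ→E2→E5→T6→X4→X7→HQ: 11+15+20+11+5+19 = 81
… (46 more)
HQ→T6→X7→X4→E2→E5→HQ: 15+6+5+12+15+5 = 58  ← best
The minimum is 58.
One optimal route: HQ → T6 → X7 → X4 → E2 → E5 → HQ (or its reverse).

58 — the shortest possible round trip.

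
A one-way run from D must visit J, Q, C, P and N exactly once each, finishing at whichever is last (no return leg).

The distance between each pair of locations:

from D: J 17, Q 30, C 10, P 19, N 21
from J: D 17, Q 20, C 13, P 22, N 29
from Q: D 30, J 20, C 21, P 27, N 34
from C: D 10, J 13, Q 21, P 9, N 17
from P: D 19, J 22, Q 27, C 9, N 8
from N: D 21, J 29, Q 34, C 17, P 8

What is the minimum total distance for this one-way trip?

71 — the minimum one-way total.

There are 5! = 120 possible orderings.
D - J - Q - C - P - N: 17+20+21+9+8 = 75
D - J - Q - C - N - P: 17+20+21+17+8 = 83
D - J - Q - P - C - N: 17+20+27+9+17 = 90
D - J - Q - P - N - C: 17+20+27+8+17 = 89
D - J - Q - N - C - P: 17+20+34+17+9 = 97
D - J - Q - N - P - C: 17+20+34+8+9 = 88
D - J - C - Q - P - N: 17+13+21+27+8 = 86
D - J - C - Q - N - P: 17+13+21+34+8 = 93
D - J - C - P - Q - N: 17+13+9+27+34 = 100
D - J - C - P - N - Q: 17+13+9+8+34 = 81
D - J - C - N - Q - P: 17+13+17+34+27 = 108
D - J - C - N - P - Q: 17+13+17+8+27 = 82
D - J - P - Q - C - N: 17+22+27+21+17 = 104
D - J - P - Q - N - C: 17+22+27+34+17 = 117
… (106 more)
D - N - P - C - J - Q: 21+8+9+13+20 = 71  ← best
The minimum is 71.
One shortest path: D → N → P → C → J → Q.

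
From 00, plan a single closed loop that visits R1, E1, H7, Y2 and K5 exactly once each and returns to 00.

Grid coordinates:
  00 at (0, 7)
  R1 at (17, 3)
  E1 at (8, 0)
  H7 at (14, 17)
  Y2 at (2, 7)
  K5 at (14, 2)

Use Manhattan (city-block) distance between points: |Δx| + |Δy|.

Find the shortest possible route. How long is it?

With 5 stops there are 5!/2 = 60 distinct round trips (a route and its reverse cost the same).
00 - R1 - E1 - H7 - Y2 - K5 - 00: 21+12+23+22+17+19 = 114
00 - R1 - E1 - H7 - K5 - Y2 - 00: 21+12+23+15+17+2 = 90
00 - R1 - E1 - Y2 - H7 - K5 - 00: 21+12+13+22+15+19 = 102
00 - R1 - E1 - Y2 - K5 - H7 - 00: 21+12+13+17+15+24 = 102
00 - R1 - E1 - K5 - H7 - Y2 - 00: 21+12+8+15+22+2 = 80
00 - R1 - E1 - K5 - Y2 - H7 - 00: 21+12+8+17+22+24 = 104
00 - R1 - H7 - E1 - Y2 - K5 - 00: 21+17+23+13+17+19 = 110
00 - R1 - H7 - E1 - K5 - Y2 - 00: 21+17+23+8+17+2 = 88
00 - R1 - H7 - Y2 - E1 - K5 - 00: 21+17+22+13+8+19 = 100
00 - R1 - H7 - Y2 - K5 - E1 - 00: 21+17+22+17+8+15 = 100
00 - R1 - H7 - K5 - E1 - Y2 - 00: 21+17+15+8+13+2 = 76
00 - R1 - H7 - K5 - Y2 - E1 - 00: 21+17+15+17+13+15 = 98
00 - R1 - Y2 - E1 - H7 - K5 - 00: 21+19+13+23+15+19 = 110
00 - R1 - Y2 - E1 - K5 - H7 - 00: 21+19+13+8+15+24 = 100
… (46 more)
00 - E1 - K5 - R1 - H7 - Y2 - 00: 15+8+4+17+22+2 = 68  ← best
The minimum is 68.
One optimal route: 00 → E1 → K5 → R1 → H7 → Y2 → 00 (or its reverse).

Shortest round trip = 68.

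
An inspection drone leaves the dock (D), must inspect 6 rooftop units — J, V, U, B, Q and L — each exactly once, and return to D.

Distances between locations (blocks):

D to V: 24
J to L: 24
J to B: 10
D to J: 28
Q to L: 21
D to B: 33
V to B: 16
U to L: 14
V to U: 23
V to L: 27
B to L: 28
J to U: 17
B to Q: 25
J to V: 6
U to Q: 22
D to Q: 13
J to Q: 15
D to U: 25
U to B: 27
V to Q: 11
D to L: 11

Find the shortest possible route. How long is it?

There are 360 distinct closed tours to check (reversals are equivalent).
D-J-V-U-B-Q-L-D: 28+6+23+27+25+21+11 = 141
D-J-V-U-B-L-Q-D: 28+6+23+27+28+21+13 = 146
D-J-V-U-Q-B-L-D: 28+6+23+22+25+28+11 = 143
D-J-V-U-Q-L-B-D: 28+6+23+22+21+28+33 = 161
D-J-V-U-L-B-Q-D: 28+6+23+14+28+25+13 = 137
D-J-V-U-L-Q-B-D: 28+6+23+14+21+25+33 = 150
D-J-V-B-U-Q-L-D: 28+6+16+27+22+21+11 = 131
D-J-V-B-U-L-Q-D: 28+6+16+27+14+21+13 = 125
… (352 more)
D-Q-V-J-B-U-L-D: 13+11+6+10+27+14+11 = 92  ← best
The minimum is 92.
One optimal route: D → Q → V → J → B → U → L → D (or its reverse).

Shortest round trip = 92 blocks.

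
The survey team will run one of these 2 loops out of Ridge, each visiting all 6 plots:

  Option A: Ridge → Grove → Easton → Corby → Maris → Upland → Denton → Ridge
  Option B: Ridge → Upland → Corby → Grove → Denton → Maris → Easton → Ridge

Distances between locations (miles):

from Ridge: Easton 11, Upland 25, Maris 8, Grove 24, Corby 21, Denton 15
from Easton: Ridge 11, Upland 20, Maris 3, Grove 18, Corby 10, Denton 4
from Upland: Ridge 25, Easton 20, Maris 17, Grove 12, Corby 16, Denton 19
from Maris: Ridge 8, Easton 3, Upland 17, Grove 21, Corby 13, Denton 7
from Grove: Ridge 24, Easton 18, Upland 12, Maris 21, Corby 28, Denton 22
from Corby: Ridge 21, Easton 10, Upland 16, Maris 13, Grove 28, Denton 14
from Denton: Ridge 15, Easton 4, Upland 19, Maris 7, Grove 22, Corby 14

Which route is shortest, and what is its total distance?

Option A: 24 + 18 + 10 + 13 + 17 + 19 + 15 = 116
Option B: 25 + 16 + 28 + 22 + 7 + 3 + 11 = 112

Shortest is Option B, total 112 miles.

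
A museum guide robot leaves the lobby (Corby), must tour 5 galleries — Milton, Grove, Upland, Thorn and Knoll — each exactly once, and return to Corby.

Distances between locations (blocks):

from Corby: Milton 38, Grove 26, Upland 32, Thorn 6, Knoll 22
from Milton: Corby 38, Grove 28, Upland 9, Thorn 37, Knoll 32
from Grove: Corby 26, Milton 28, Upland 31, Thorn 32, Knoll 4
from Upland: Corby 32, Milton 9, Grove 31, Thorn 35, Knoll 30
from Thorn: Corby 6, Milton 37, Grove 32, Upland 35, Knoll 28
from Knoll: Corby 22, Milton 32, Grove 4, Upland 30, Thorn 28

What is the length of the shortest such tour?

Corby-Milton-Grove-Upland-Thorn-Knoll-Corby: 38+28+31+35+28+22 = 182
Corby-Milton-Grove-Upland-Knoll-Thorn-Corby: 38+28+31+30+28+6 = 161
Corby-Milton-Grove-Thorn-Upland-Knoll-Corby: 38+28+32+35+30+22 = 185
Corby-Milton-Grove-Thorn-Knoll-Upland-Corby: 38+28+32+28+30+32 = 188
Corby-Milton-Grove-Knoll-Upland-Thorn-Corby: 38+28+4+30+35+6 = 141
Corby-Milton-Grove-Knoll-Thorn-Upland-Corby: 38+28+4+28+35+32 = 165
Corby-Milton-Upland-Grove-Thorn-Knoll-Corby: 38+9+31+32+28+22 = 160
Corby-Milton-Upland-Grove-Knoll-Thorn-Corby: 38+9+31+4+28+6 = 116
Corby-Milton-Upland-Thorn-Grove-Knoll-Corby: 38+9+35+32+4+22 = 140
Corby-Milton-Upland-Thorn-Knoll-Grove-Corby: 38+9+35+28+4+26 = 140
Corby-Milton-Upland-Knoll-Grove-Thorn-Corby: 38+9+30+4+32+6 = 119
Corby-Milton-Upland-Knoll-Thorn-Grove-Corby: 38+9+30+28+32+26 = 163
Corby-Milton-Thorn-Grove-Upland-Knoll-Corby: 38+37+32+31+30+22 = 190
Corby-Milton-Thorn-Grove-Knoll-Upland-Corby: 38+37+32+4+30+32 = 173
… (46 more)
Corby-Thorn-Upland-Milton-Grove-Knoll-Corby: 6+35+9+28+4+22 = 104  ← best
The minimum is 104.
One optimal route: Corby → Thorn → Upland → Milton → Grove → Knoll → Corby (or its reverse).

Minimum total distance: 104 blocks.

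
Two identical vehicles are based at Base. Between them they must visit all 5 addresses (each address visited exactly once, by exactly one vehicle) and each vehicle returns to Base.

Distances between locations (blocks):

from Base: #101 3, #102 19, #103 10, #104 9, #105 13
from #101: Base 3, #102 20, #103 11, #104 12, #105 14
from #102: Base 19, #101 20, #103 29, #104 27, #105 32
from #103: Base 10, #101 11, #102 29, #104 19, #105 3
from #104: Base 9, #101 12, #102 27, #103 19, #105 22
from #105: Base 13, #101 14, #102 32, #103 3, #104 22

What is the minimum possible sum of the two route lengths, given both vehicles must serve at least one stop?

84 blocks — the smallest possible combined total.

Try each way of splitting the stops between the two vehicles (each non-empty) and, for each split, find the best tour for each vehicle:
  {#101} + {#102, #103, #104, #105}: 6 + 81 = 87
  {#102} + {#101, #103, #104, #105}: 38 + 48 = 86
  {#101, #102} + {#103, #104, #105}: 42 + 44 = 86
  {#103} + {#101, #102, #104, #105}: 20 + 83 = 103
  {#101, #103} + {#102, #104, #105}: 24 + 81 = 105
  {#102, #103} + {#101, #104, #105}: 58 + 48 = 106
  … (15 splits in total)
  {#104} + {#101, #102, #103, #105}: 18 + 66 = 84  ← best
Best: vehicle 1 Base → #104 → Base = 18; vehicle 2 Base → #102 → #101 → #103 → #105 → Base = 66; combined 84.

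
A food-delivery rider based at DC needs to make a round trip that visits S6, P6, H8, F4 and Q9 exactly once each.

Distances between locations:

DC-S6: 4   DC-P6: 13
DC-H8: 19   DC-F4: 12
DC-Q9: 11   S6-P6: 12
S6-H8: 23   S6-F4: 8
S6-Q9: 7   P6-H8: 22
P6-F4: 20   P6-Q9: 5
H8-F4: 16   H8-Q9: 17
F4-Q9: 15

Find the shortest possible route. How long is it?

Minimum total distance: 63.

There are 60 distinct closed tours to check (reversals are equivalent).
DC-S6-P6-H8-F4-Q9-DC: 4+12+22+16+15+11 = 80
DC-S6-P6-H8-Q9-F4-DC: 4+12+22+17+15+12 = 82
DC-S6-P6-F4-H8-Q9-DC: 4+12+20+16+17+11 = 80
DC-S6-P6-F4-Q9-H8-DC: 4+12+20+15+17+19 = 87
DC-S6-P6-Q9-H8-F4-DC: 4+12+5+17+16+12 = 66
DC-S6-P6-Q9-F4-H8-DC: 4+12+5+15+16+19 = 71
DC-S6-H8-P6-F4-Q9-DC: 4+23+22+20+15+11 = 95
DC-S6-H8-P6-Q9-F4-DC: 4+23+22+5+15+12 = 81
DC-S6-H8-F4-P6-Q9-DC: 4+23+16+20+5+11 = 79
DC-S6-H8-F4-Q9-P6-DC: 4+23+16+15+5+13 = 76
DC-S6-H8-Q9-P6-F4-DC: 4+23+17+5+20+12 = 81
DC-S6-H8-Q9-F4-P6-DC: 4+23+17+15+20+13 = 92
DC-S6-F4-P6-H8-Q9-DC: 4+8+20+22+17+11 = 82
DC-S6-F4-P6-Q9-H8-DC: 4+8+20+5+17+19 = 73
… (46 more)
DC-S6-F4-H8-Q9-P6-DC: 4+8+16+17+5+13 = 63  ← best
The minimum is 63.
One optimal route: DC → S6 → F4 → H8 → Q9 → P6 → DC (or its reverse).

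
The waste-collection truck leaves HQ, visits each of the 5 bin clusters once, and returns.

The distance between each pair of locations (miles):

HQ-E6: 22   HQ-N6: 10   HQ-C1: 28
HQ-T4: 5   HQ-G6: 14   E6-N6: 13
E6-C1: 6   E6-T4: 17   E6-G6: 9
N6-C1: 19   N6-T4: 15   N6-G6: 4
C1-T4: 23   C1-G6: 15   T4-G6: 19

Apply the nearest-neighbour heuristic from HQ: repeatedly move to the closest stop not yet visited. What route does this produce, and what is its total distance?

At HQ the remaining stops are T4 5, N6 10, G6 14, E6 22, C1 28; go to T4.
At T4 the remaining stops are N6 15, E6 17, G6 19, C1 23; go to N6.
At N6 the remaining stops are G6 4, E6 13, C1 19; go to G6.
At G6 the remaining stops are E6 9, C1 15; go to E6.
At E6 the remaining stops are C1 6; go to C1.
Return C1→HQ: 28.
Total = 5 + 15 + 4 + 9 + 6 + 28 = 67.

Nearest-neighbour total = 67 miles; route HQ → T4 → N6 → G6 → E6 → C1 → HQ.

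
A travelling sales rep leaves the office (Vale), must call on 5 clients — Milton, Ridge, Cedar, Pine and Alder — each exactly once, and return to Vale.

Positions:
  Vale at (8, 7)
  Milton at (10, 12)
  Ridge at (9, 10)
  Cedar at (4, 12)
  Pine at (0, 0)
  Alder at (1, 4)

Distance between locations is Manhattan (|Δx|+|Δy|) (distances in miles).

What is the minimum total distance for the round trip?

44 miles — the shortest possible round trip.

Vale → Milton → Ridge → Cedar → Pine → Alder → Vale: 7+3+7+16+5+10 = 48
Vale → Milton → Ridge → Cedar → Alder → Pine → Vale: 7+3+7+11+5+15 = 48
Vale → Milton → Ridge → Pine → Cedar → Alder → Vale: 7+3+19+16+11+10 = 66
Vale → Milton → Ridge → Pine → Alder → Cedar → Vale: 7+3+19+5+11+9 = 54
Vale → Milton → Ridge → Alder → Cedar → Pine → Vale: 7+3+14+11+16+15 = 66
Vale → Milton → Ridge → Alder → Pine → Cedar → Vale: 7+3+14+5+16+9 = 54
Vale → Milton → Cedar → Ridge → Pine → Alder → Vale: 7+6+7+19+5+10 = 54
Vale → Milton → Cedar → Ridge → Alder → Pine → Vale: 7+6+7+14+5+15 = 54
Vale → Milton → Cedar → Pine → Ridge → Alder → Vale: 7+6+16+19+14+10 = 72
Vale → Milton → Cedar → Pine → Alder → Ridge → Vale: 7+6+16+5+14+4 = 52
Vale → Milton → Cedar → Alder → Ridge → Pine → Vale: 7+6+11+14+19+15 = 72
Vale → Milton → Cedar → Alder → Pine → Ridge → Vale: 7+6+11+5+19+4 = 52
Vale → Milton → Pine → Ridge → Cedar → Alder → Vale: 7+22+19+7+11+10 = 76
Vale → Milton → Pine → Ridge → Alder → Cedar → Vale: 7+22+19+14+11+9 = 82
… (46 more)
Vale → Ridge → Milton → Cedar → Pine → Alder → Vale: 4+3+6+16+5+10 = 44  ← best
The minimum is 44.
One optimal route: Vale → Ridge → Milton → Cedar → Pine → Alder → Vale (or its reverse).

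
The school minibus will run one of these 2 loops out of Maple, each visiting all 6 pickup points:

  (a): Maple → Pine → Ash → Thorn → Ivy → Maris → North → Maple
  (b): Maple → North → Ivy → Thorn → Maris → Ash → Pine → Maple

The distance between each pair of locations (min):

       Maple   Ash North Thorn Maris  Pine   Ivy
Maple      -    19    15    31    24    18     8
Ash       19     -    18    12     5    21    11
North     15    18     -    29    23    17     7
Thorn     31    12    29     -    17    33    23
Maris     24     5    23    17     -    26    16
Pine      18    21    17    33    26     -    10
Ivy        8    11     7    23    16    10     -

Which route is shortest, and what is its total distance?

Shortest is (b), total 106 min.

(a): 18 + 21 + 12 + 23 + 16 + 23 + 15 = 128
(b): 15 + 7 + 23 + 17 + 5 + 21 + 18 = 106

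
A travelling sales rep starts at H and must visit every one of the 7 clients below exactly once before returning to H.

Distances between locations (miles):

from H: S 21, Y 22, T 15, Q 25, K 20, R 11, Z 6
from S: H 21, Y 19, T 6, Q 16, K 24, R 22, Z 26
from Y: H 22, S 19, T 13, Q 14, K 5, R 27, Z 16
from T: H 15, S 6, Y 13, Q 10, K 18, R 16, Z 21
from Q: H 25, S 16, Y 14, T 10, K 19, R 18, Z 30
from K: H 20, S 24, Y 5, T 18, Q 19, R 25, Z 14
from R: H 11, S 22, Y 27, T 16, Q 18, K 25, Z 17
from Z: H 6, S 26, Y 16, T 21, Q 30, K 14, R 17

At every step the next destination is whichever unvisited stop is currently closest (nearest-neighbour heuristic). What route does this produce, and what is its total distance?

89 miles along H → Z → K → Y → T → S → Q → R → H.

From H: distances to unvisited — Z=6, R=11, T=15, K=20, S=21, Y=22, Q=25. Nearest is Z (6).
From Z: distances to unvisited — K=14, Y=16, R=17, T=21, S=26, Q=30. Nearest is K (14).
From K: distances to unvisited — Y=5, T=18, Q=19, S=24, R=25. Nearest is Y (5).
From Y: distances to unvisited — T=13, Q=14, S=19, R=27. Nearest is T (13).
From T: distances to unvisited — S=6, Q=10, R=16. Nearest is S (6).
From S: distances to unvisited — Q=16, R=22. Nearest is Q (16).
From Q: distances to unvisited — R=18. Nearest is R (18).
Return R→H: 11.
Total = 6 + 14 + 5 + 13 + 6 + 16 + 18 + 11 = 89.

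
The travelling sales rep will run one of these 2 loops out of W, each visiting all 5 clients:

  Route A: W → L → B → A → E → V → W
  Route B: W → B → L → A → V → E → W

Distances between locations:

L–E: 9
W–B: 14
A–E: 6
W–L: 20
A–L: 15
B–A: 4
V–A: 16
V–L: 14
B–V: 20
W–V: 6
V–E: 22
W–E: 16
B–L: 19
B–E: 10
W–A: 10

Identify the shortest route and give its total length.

Shortest is Route A, total 77.

Route A: 20 + 19 + 4 + 6 + 22 + 6 = 77
Route B: 14 + 19 + 15 + 16 + 22 + 16 = 102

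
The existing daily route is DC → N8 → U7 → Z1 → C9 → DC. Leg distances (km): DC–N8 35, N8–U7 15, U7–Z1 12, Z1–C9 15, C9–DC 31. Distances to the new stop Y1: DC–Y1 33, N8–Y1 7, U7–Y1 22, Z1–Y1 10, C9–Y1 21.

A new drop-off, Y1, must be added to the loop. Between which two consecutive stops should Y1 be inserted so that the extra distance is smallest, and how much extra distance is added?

Insertion cost between consecutive stops i–j is d(i,Y1) + d(Y1,j) − d(i,j):
  between DC and N8: 33 + 7 − 35 = 5
  between N8 and U7: 7 + 22 − 15 = 14
  between U7 and Z1: 22 + 10 − 12 = 20
  between Z1 and C9: 10 + 21 − 15 = 16
  between C9 and DC: 21 + 33 − 31 = 23
Cheapest insertion is between DC and N8, adding 5.
New total = 108 + 5 = 113.

Adding 5 km by placing Y1 on the DC–N8 leg.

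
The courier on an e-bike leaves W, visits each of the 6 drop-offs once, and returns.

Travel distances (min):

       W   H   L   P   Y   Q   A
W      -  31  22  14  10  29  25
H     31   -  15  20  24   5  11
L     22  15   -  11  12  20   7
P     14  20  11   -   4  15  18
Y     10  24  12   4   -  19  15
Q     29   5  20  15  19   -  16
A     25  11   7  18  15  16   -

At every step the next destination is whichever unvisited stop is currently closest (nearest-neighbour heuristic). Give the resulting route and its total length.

From W: distances to unvisited — Y=10, P=14, L=22, A=25, Q=29, H=31. Nearest is Y (10).
From Y: distances to unvisited — P=4, L=12, A=15, Q=19, H=24. Nearest is P (4).
From P: distances to unvisited — L=11, Q=15, A=18, H=20. Nearest is L (11).
From L: distances to unvisited — A=7, H=15, Q=20. Nearest is A (7).
From A: distances to unvisited — H=11, Q=16. Nearest is H (11).
From H: distances to unvisited — Q=5. Nearest is Q (5).
Return Q→W: 29.
Total = 10 + 4 + 11 + 7 + 11 + 5 + 29 = 77.

77 min along W → Y → P → L → A → H → Q → W.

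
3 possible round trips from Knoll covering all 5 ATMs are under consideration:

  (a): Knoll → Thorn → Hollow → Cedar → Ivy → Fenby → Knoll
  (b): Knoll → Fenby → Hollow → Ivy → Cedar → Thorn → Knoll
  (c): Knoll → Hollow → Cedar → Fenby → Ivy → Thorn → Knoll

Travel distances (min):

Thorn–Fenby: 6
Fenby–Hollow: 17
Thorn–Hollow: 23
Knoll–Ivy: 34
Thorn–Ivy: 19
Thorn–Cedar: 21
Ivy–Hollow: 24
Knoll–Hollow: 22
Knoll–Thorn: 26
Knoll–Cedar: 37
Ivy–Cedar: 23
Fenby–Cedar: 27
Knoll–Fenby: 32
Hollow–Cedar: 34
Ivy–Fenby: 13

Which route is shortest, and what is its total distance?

141 min — (c) is the shortest.

(a): 26 + 23 + 34 + 23 + 13 + 32 = 151
(b): 32 + 17 + 24 + 23 + 21 + 26 = 143
(c): 22 + 34 + 27 + 13 + 19 + 26 = 141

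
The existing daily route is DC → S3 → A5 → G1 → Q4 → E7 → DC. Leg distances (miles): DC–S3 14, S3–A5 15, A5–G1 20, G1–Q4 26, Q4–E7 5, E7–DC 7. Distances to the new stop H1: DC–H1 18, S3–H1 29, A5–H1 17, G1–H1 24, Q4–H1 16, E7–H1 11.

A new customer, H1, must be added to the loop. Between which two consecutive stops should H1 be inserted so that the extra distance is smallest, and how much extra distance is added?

Minimum extra distance: 14 miles, inserting H1 between G1 and Q4.

Insertion cost between consecutive stops i–j is d(i,H1) + d(H1,j) − d(i,j):
  between DC and S3: 18 + 29 − 14 = 33
  between S3 and A5: 29 + 17 − 15 = 31
  between A5 and G1: 17 + 24 − 20 = 21
  between G1 and Q4: 24 + 16 − 26 = 14
  between Q4 and E7: 16 + 11 − 5 = 22
  between E7 and DC: 11 + 18 − 7 = 22
Cheapest insertion is between G1 and Q4, adding 14.
New total = 87 + 14 = 101.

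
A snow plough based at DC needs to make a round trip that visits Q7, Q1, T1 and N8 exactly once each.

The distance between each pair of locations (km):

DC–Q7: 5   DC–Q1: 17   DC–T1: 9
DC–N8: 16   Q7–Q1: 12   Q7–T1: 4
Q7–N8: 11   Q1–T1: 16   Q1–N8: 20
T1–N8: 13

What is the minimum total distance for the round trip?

Minimum total distance: 59 km.

There are 12 distinct closed tours to check (reversals are equivalent).
DC → Q7 → Q1 → T1 → N8 → DC: 5+12+16+13+16 = 62
DC → Q7 → Q1 → N8 → T1 → DC: 5+12+20+13+9 = 59
DC → Q7 → T1 → Q1 → N8 → DC: 5+4+16+20+16 = 61
DC → Q7 → T1 → N8 → Q1 → DC: 5+4+13+20+17 = 59
DC → Q7 → N8 → Q1 → T1 → DC: 5+11+20+16+9 = 61
DC → Q7 → N8 → T1 → Q1 → DC: 5+11+13+16+17 = 62
DC → Q1 → Q7 → T1 → N8 → DC: 17+12+4+13+16 = 62
DC → Q1 → Q7 → N8 → T1 → DC: 17+12+11+13+9 = 62
DC → Q1 → T1 → Q7 → N8 → DC: 17+16+4+11+16 = 64
DC → Q1 → N8 → Q7 → T1 → DC: 17+20+11+4+9 = 61
DC → T1 → Q7 → Q1 → N8 → DC: 9+4+12+20+16 = 61
DC → T1 → Q1 → Q7 → N8 → DC: 9+16+12+11+16 = 64
The minimum is 59.
One optimal route: DC → Q7 → Q1 → N8 → T1 → DC (or its reverse).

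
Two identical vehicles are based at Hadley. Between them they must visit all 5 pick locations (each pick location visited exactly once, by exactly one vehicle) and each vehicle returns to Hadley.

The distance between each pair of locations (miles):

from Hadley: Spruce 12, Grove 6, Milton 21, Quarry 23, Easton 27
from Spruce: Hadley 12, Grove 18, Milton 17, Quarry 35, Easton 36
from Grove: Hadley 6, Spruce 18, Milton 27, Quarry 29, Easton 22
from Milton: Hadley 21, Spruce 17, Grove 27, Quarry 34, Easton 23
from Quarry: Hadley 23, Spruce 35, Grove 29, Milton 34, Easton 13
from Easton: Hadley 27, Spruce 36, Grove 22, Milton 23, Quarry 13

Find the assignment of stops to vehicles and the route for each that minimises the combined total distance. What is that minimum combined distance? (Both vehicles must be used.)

100 miles — the smallest possible combined total.

Try each way of splitting the stops between the two vehicles (each non-empty) and, for each split, find the best tour for each vehicle:
  {Spruce} + {Grove, Milton, Quarry, Easton}: 24 + 92 = 116
  {Grove} + {Spruce, Milton, Quarry, Easton}: 12 + 88 = 100
  {Spruce, Grove} + {Milton, Quarry, Easton}: 36 + 80 = 116
  {Milton} + {Spruce, Grove, Quarry, Easton}: 42 + 88 = 130
  {Spruce, Milton} + {Grove, Quarry, Easton}: 50 + 64 = 114
  {Grove, Milton} + {Spruce, Quarry, Easton}: 54 + 84 = 138
  … (15 splits in total)
Best: vehicle 1 Hadley → Grove → Hadley = 12; vehicle 2 Hadley → Spruce → Milton → Easton → Quarry → Hadley = 88; combined 100.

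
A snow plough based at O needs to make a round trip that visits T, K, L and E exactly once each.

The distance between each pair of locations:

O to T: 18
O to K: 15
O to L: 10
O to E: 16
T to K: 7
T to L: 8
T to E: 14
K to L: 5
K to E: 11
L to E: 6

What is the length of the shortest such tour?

With 4 stops there are 4!/2 = 12 distinct round trips (a route and its reverse cost the same).
O → T → K → L → E → O: 18+7+5+6+16 = 52
O → T → K → E → L → O: 18+7+11+6+10 = 52
O → T → L → K → E → O: 18+8+5+11+16 = 58
O → T → L → E → K → O: 18+8+6+11+15 = 58
O → T → E → K → L → O: 18+14+11+5+10 = 58
O → T → E → L → K → O: 18+14+6+5+15 = 58
O → K → T → L → E → O: 15+7+8+6+16 = 52
O → K → T → E → L → O: 15+7+14+6+10 = 52
O → K → L → T → E → O: 15+5+8+14+16 = 58
O → K → E → T → L → O: 15+11+14+8+10 = 58
O → L → T → K → E → O: 10+8+7+11+16 = 52
O → L → K → T → E → O: 10+5+7+14+16 = 52
The minimum is 52.
One optimal route: O → T → K → L → E → O (or its reverse).

52 — the shortest possible round trip.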